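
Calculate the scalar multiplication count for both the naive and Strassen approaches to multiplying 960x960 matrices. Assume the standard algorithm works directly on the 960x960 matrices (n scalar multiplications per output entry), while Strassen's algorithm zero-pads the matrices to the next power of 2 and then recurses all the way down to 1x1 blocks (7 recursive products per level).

Matrix multiplication for 960x960 matrices:

Strassen's algorithm requires power-of-2 dimensions. Pad 960x960 to 1024x1024 (next power of 2).

Standard algorithm: 960^3 = 884736000 multiplications
Strassen's algorithm: 7^(log2(1024)) = 7^10 = 282475249 multiplications
Savings: 884736000 - 282475249 = 602260751 multiplications

Standard: 884736000 multiplications (960^3). Strassen: 282475249 multiplications (7^10, after padding to 1024x1024). Strassen reduces 8 recursive multiplications to 7 at each level.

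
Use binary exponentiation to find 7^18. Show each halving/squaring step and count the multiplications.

Computing 7^18 by squaring (build up from 7^1; each line after the first costs one multiplication):

7^1 = 7
7^2 = (7^1)^2 = 7^2 = 49
7^4 = (7^2)^2 = 49^2 = 2401
7^8 = (7^4)^2 = 2401^2 = 5764801
7^9 = 7 * 7^8 = 7 * 5764801 = 40353607
7^18 = (7^9)^2 = 40353607^2 = 1628413597910449

Result: 1628413597910449
Multiplications needed: 5 (5 lines after 7^1)

7^18 = 1628413597910449. Using exponentiation by squaring, this requires 5 multiplications. The key idea: if the exponent is even, square the half-power; if odd, multiply by the base once.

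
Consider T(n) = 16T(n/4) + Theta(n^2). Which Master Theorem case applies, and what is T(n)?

Master Theorem for T(n) = 16T(n/4) + O(n^2):

a = 16, b = 4, c = 2
log_b(a) = log_4(16) = 2.0000

Case 2: c = 2 = log_4(16) = 2.0000
T(n) = O(n^2 log n) = O(n^2 log n)

For T(n) = 16T(n/4) + O(n^2): log_4(16) = 2.0000. This is Case 2 of the Master Theorem (c = log_b(a), equal work at all levels), giving O(n^2 log n).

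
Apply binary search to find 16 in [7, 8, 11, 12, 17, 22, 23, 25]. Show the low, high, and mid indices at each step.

Binary search for 16 in [7, 8, 11, 12, 17, 22, 23, 25]:

lo=0, hi=7, mid=3, arr[mid]=12 -> 12 < 16, search right half
lo=4, hi=7, mid=5, arr[mid]=22 -> 22 > 16, search left half
lo=4, hi=4, mid=4, arr[mid]=17 -> 17 > 16, search left half
lo=4 > hi=3, target 16 not found

Binary search determines that 16 is not in the array after 3 comparisons. The search space was exhausted without finding the target.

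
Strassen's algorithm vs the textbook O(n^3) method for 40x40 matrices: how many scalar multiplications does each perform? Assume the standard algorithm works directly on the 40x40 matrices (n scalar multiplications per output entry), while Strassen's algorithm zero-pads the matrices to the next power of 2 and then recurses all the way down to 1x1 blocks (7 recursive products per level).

Matrix multiplication for 40x40 matrices:

Strassen's algorithm requires power-of-2 dimensions. Pad 40x40 to 64x64 (next power of 2).

Standard algorithm: 40^3 = 64000 multiplications
Strassen's algorithm: 7^(log2(64)) = 7^6 = 117649 multiplications
Difference: 64000 - 117649 = -53649 (Strassen uses MORE here due to padding overhead — for small or just-over-power-of-2 n, padding can outweigh the per-level savings)

Standard: 64000 multiplications (40^3). Strassen: 117649 multiplications (7^6, after padding to 64x64). Strassen reduces 8 recursive multiplications to 7 at each level.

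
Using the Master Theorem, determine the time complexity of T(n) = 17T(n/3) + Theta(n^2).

Master Theorem for T(n) = 17T(n/3) + O(n^2):

a = 17, b = 3, c = 2
log_b(a) = log_3(17) = 2.5789

Case 1: c = 2 < log_3(17) = 2.5789
T(n) = O(n^(log_3 17))

For T(n) = 17T(n/3) + O(n^2): log_3(17) = 2.5789. This is Case 1 of the Master Theorem (c < log_b(a), work dominated by leaves), giving O(n^(log_3 17)).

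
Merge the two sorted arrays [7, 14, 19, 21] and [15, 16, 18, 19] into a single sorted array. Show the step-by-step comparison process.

Merging process:

Compare 7 vs 15: take 7 from left. Merged: [7]
Compare 14 vs 15: take 14 from left. Merged: [7, 14]
Compare 19 vs 15: take 15 from right. Merged: [7, 14, 15]
Compare 19 vs 16: take 16 from right. Merged: [7, 14, 15, 16]
Compare 19 vs 18: take 18 from right. Merged: [7, 14, 15, 16, 18]
Compare 19 vs 19: take 19 from left. Merged: [7, 14, 15, 16, 18, 19]
Compare 21 vs 19: take 19 from right. Merged: [7, 14, 15, 16, 18, 19, 19]
Append remaining from left: [21]. Merged: [7, 14, 15, 16, 18, 19, 19, 21]

Final merged array: [7, 14, 15, 16, 18, 19, 19, 21]
Total comparisons: 7

The merged array is [7, 14, 15, 16, 18, 19, 19, 21], requiring 7 comparisons. The merge step runs in O(n) time where n is the total number of elements.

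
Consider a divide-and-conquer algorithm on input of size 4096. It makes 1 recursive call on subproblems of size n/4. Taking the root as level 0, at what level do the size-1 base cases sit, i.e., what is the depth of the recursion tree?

For divide and conquer with division factor 4:

Problem sizes at each level:
Level 0: 4096
Level 1: 1024
Level 2: 256
Level 3: 64
Level 4: 16
Level 5: 4
Level 6: 1

The root is level 0 and the size-1 base case is level 6 (the tree spans levels 0 through 6, i.e. 7 levels counting the root), so the depth is the number of divisions: log_4(4096) = 6

The recursion tree depth is log_4(4096) = 6. At each level, the problem size is divided by 4, so it takes 6 divisions to reduce to a base case of size 1. The algorithm makes 1 recursive call at each level.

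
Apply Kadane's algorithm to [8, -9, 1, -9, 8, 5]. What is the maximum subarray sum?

Using Kadane's algorithm on [8, -9, 1, -9, 8, 5]:

Scanning through the array:
Position 1 (value -9): max_ending_here = -1, max_so_far = 8
Position 2 (value 1): max_ending_here = 1, max_so_far = 8
Position 3 (value -9): max_ending_here = -8, max_so_far = 8
Position 4 (value 8): max_ending_here = 8, max_so_far = 8
Position 5 (value 5): max_ending_here = 13, max_so_far = 13

Maximum subarray: [8, 5]
Maximum sum: 13

The maximum subarray is [8, 5] with sum 13. This subarray runs from index 4 to index 5.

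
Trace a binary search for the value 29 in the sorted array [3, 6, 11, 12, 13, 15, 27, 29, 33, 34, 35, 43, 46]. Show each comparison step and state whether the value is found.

Binary search for 29 in [3, 6, 11, 12, 13, 15, 27, 29, 33, 34, 35, 43, 46]:

lo=0, hi=12, mid=6, arr[mid]=27 -> 27 < 29, search right half
lo=7, hi=12, mid=9, arr[mid]=34 -> 34 > 29, search left half
lo=7, hi=8, mid=7, arr[mid]=29 -> Found target at index 7!

Binary search finds 29 at index 7 after 3 comparisons. The search repeatedly halves the search space by comparing with the middle element.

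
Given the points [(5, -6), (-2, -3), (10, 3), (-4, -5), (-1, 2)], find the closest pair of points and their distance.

Computing all pairwise distances among 5 points:

d((5, -6), (-2, -3)) = 7.6158
d((5, -6), (10, 3)) = 10.2956
d((5, -6), (-4, -5)) = 9.0554
d((5, -6), (-1, 2)) = 10.0
d((-2, -3), (10, 3)) = 13.4164
d((-2, -3), (-4, -5)) = 2.8284 <-- minimum
d((-2, -3), (-1, 2)) = 5.099
d((10, 3), (-4, -5)) = 16.1245
d((10, 3), (-1, 2)) = 11.0454
d((-4, -5), (-1, 2)) = 7.6158

Closest pair: (-2, -3) and (-4, -5) with distance 2.8284

The closest pair is (-2, -3) and (-4, -5) with Euclidean distance 2.8284. For 5 points, brute-force pairwise comparison is shown above. For large n, the divide-and-conquer algorithm (sort by x, recurse on halves, check the dividing strip) achieves O(n log n).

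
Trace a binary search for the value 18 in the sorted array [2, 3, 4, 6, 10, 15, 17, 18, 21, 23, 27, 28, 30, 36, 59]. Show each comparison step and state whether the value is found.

Binary search for 18 in [2, 3, 4, 6, 10, 15, 17, 18, 21, 23, 27, 28, 30, 36, 59]:

lo=0, hi=14, mid=7, arr[mid]=18 -> Found target at index 7!

Binary search finds 18 at index 7 after 1 comparisons. The search repeatedly halves the search space by comparing with the middle element.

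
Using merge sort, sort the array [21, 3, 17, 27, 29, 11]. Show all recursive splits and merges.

Merge sort trace:

Split: [21, 3, 17, 27, 29, 11] -> [21, 3, 17] and [27, 29, 11]
  Split: [21, 3, 17] -> [21] and [3, 17]
    Split: [3, 17] -> [3] and [17]
    Merge: [3] + [17] -> [3, 17]
  Merge: [21] + [3, 17] -> [3, 17, 21]
  Split: [27, 29, 11] -> [27] and [29, 11]
    Split: [29, 11] -> [29] and [11]
    Merge: [29] + [11] -> [11, 29]
  Merge: [27] + [11, 29] -> [11, 27, 29]
Merge: [3, 17, 21] + [11, 27, 29] -> [3, 11, 17, 21, 27, 29]

Final sorted array: [3, 11, 17, 21, 27, 29]

The merge sort proceeds by recursively splitting the array and merging sorted halves.
After all merges, the sorted array is [3, 11, 17, 21, 27, 29].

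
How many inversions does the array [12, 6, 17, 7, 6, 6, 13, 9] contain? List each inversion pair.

Finding inversions in [12, 6, 17, 7, 6, 6, 13, 9]:

(0, 1): arr[0]=12 > arr[1]=6
(0, 3): arr[0]=12 > arr[3]=7
(0, 4): arr[0]=12 > arr[4]=6
(0, 5): arr[0]=12 > arr[5]=6
(0, 7): arr[0]=12 > arr[7]=9
(2, 3): arr[2]=17 > arr[3]=7
(2, 4): arr[2]=17 > arr[4]=6
(2, 5): arr[2]=17 > arr[5]=6
(2, 6): arr[2]=17 > arr[6]=13
(2, 7): arr[2]=17 > arr[7]=9
(3, 4): arr[3]=7 > arr[4]=6
(3, 5): arr[3]=7 > arr[5]=6
(6, 7): arr[6]=13 > arr[7]=9

Total inversions: 13

The array has 13 inversion(s): (0,1), (0,3), (0,4), (0,5), (0,7), (2,3), (2,4), (2,5), (2,6), (2,7), (3,4), (3,5), (6,7). Each pair (i,j) satisfies i < j and arr[i] > arr[j].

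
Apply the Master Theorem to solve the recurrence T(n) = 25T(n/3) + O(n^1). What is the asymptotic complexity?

Master Theorem for T(n) = 25T(n/3) + O(n^1):

a = 25, b = 3, c = 1
log_b(a) = log_3(25) = 2.9299

Case 1: c = 1 < log_3(25) = 2.9299
T(n) = O(n^(log_3 25))

For T(n) = 25T(n/3) + O(n^1): log_3(25) = 2.9299. This is Case 1 of the Master Theorem (c < log_b(a), work dominated by leaves), giving O(n^(log_3 25)).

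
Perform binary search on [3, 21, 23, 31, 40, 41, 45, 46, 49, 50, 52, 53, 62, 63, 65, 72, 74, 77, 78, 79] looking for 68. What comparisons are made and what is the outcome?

Binary search for 68 in [3, 21, 23, 31, 40, 41, 45, 46, 49, 50, 52, 53, 62, 63, 65, 72, 74, 77, 78, 79]:

lo=0, hi=19, mid=9, arr[mid]=50 -> 50 < 68, search right half
lo=10, hi=19, mid=14, arr[mid]=65 -> 65 < 68, search right half
lo=15, hi=19, mid=17, arr[mid]=77 -> 77 > 68, search left half
lo=15, hi=16, mid=15, arr[mid]=72 -> 72 > 68, search left half
lo=15 > hi=14, target 68 not found

Binary search determines that 68 is not in the array after 4 comparisons. The search space was exhausted without finding the target.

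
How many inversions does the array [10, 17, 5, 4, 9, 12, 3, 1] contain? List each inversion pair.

Finding inversions in [10, 17, 5, 4, 9, 12, 3, 1]:

(0, 2): arr[0]=10 > arr[2]=5
(0, 3): arr[0]=10 > arr[3]=4
(0, 4): arr[0]=10 > arr[4]=9
(0, 6): arr[0]=10 > arr[6]=3
(0, 7): arr[0]=10 > arr[7]=1
(1, 2): arr[1]=17 > arr[2]=5
(1, 3): arr[1]=17 > arr[3]=4
(1, 4): arr[1]=17 > arr[4]=9
(1, 5): arr[1]=17 > arr[5]=12
(1, 6): arr[1]=17 > arr[6]=3
(1, 7): arr[1]=17 > arr[7]=1
(2, 3): arr[2]=5 > arr[3]=4
(2, 6): arr[2]=5 > arr[6]=3
(2, 7): arr[2]=5 > arr[7]=1
(3, 6): arr[3]=4 > arr[6]=3
(3, 7): arr[3]=4 > arr[7]=1
(4, 6): arr[4]=9 > arr[6]=3
(4, 7): arr[4]=9 > arr[7]=1
(5, 6): arr[5]=12 > arr[6]=3
(5, 7): arr[5]=12 > arr[7]=1
(6, 7): arr[6]=3 > arr[7]=1

Total inversions: 21

The array has 21 inversion(s): (0,2), (0,3), (0,4), (0,6), (0,7), (1,2), (1,3), (1,4), (1,5), (1,6), (1,7), (2,3), (2,6), (2,7), (3,6), (3,7), (4,6), (4,7), (5,6), (5,7), (6,7). Each pair (i,j) satisfies i < j and arr[i] > arr[j].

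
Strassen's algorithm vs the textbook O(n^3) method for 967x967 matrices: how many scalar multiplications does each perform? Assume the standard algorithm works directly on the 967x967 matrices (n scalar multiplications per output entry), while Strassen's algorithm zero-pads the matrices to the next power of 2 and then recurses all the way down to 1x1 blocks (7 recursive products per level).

Matrix multiplication for 967x967 matrices:

Strassen's algorithm requires power-of-2 dimensions. Pad 967x967 to 1024x1024 (next power of 2).

Standard algorithm: 967^3 = 904231063 multiplications
Strassen's algorithm: 7^(log2(1024)) = 7^10 = 282475249 multiplications
Savings: 904231063 - 282475249 = 621755814 multiplications

Standard: 904231063 multiplications (967^3). Strassen: 282475249 multiplications (7^10, after padding to 1024x1024). Strassen reduces 8 recursive multiplications to 7 at each level.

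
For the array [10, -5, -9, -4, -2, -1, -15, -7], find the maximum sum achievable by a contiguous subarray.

Using Kadane's algorithm on [10, -5, -9, -4, -2, -1, -15, -7]:

Scanning through the array:
Position 1 (value -5): max_ending_here = 5, max_so_far = 10
Position 2 (value -9): max_ending_here = -4, max_so_far = 10
Position 3 (value -4): max_ending_here = -4, max_so_far = 10
Position 4 (value -2): max_ending_here = -2, max_so_far = 10
Position 5 (value -1): max_ending_here = -1, max_so_far = 10
Position 6 (value -15): max_ending_here = -15, max_so_far = 10
Position 7 (value -7): max_ending_here = -7, max_so_far = 10

Maximum subarray: [10]
Maximum sum: 10

The maximum subarray is [10] with sum 10. This subarray runs from index 0 to index 0.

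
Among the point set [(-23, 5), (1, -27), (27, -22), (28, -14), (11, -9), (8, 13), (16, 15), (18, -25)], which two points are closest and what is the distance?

Computing all pairwise distances among 8 points:

d((-23, 5), (1, -27)) = 40.0
d((-23, 5), (27, -22)) = 56.8243
d((-23, 5), (28, -14)) = 54.4243
d((-23, 5), (11, -9)) = 36.7696
d((-23, 5), (8, 13)) = 32.0156
d((-23, 5), (16, 15)) = 40.2616
d((-23, 5), (18, -25)) = 50.8035
d((1, -27), (27, -22)) = 26.4764
d((1, -27), (28, -14)) = 29.9666
d((1, -27), (11, -9)) = 20.5913
d((1, -27), (8, 13)) = 40.6079
d((1, -27), (16, 15)) = 44.5982
d((1, -27), (18, -25)) = 17.1172
d((27, -22), (28, -14)) = 8.0623 <-- minimum
d((27, -22), (11, -9)) = 20.6155
d((27, -22), (8, 13)) = 39.8246
d((27, -22), (16, 15)) = 38.6005
d((27, -22), (18, -25)) = 9.4868
d((28, -14), (11, -9)) = 17.72
d((28, -14), (8, 13)) = 33.6006
d((28, -14), (16, 15)) = 31.3847
d((28, -14), (18, -25)) = 14.8661
d((11, -9), (8, 13)) = 22.2036
d((11, -9), (16, 15)) = 24.5153
d((11, -9), (18, -25)) = 17.4642
d((8, 13), (16, 15)) = 8.2462
d((8, 13), (18, -25)) = 39.2938
d((16, 15), (18, -25)) = 40.05

Closest pair: (27, -22) and (28, -14) with distance 8.0623

The closest pair is (27, -22) and (28, -14) with Euclidean distance 8.0623. For 8 points, brute-force pairwise comparison is shown above. For large n, the divide-and-conquer algorithm (sort by x, recurse on halves, check the dividing strip) achieves O(n log n).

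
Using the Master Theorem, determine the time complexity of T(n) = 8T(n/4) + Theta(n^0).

Master Theorem for T(n) = 8T(n/4) + O(n^0):

a = 8, b = 4, c = 0
log_b(a) = log_4(8) = 1.5000

Case 1: c = 0 < log_4(8) = 1.5000
T(n) = O(n^(log_4 8))

For T(n) = 8T(n/4) + O(n^0): log_4(8) = 1.5000. This is Case 1 of the Master Theorem (c < log_b(a), work dominated by leaves), giving O(n^(log_4 8)).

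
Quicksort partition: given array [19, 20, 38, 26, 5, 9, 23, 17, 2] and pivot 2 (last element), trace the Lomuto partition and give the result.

Lomuto partition with pivot = 2:

Initial array: [19, 20, 38, 26, 5, 9, 23, 17, 2]

arr[0]=19 > 2: no swap
arr[1]=20 > 2: no swap
arr[2]=38 > 2: no swap
arr[3]=26 > 2: no swap
arr[4]=5 > 2: no swap
arr[5]=9 > 2: no swap
arr[6]=23 > 2: no swap
arr[7]=17 > 2: no swap

Place pivot at position 0: [2, 20, 38, 26, 5, 9, 23, 17, 19]
Pivot position: 0

After partitioning with pivot 2, the array becomes [2, 20, 38, 26, 5, 9, 23, 17, 19]. The pivot is placed at index 0. All elements to the left of the pivot are <= 2, and all elements to the right are > 2.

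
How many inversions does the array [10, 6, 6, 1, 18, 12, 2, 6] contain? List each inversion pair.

Finding inversions in [10, 6, 6, 1, 18, 12, 2, 6]:

(0, 1): arr[0]=10 > arr[1]=6
(0, 2): arr[0]=10 > arr[2]=6
(0, 3): arr[0]=10 > arr[3]=1
(0, 6): arr[0]=10 > arr[6]=2
(0, 7): arr[0]=10 > arr[7]=6
(1, 3): arr[1]=6 > arr[3]=1
(1, 6): arr[1]=6 > arr[6]=2
(2, 3): arr[2]=6 > arr[3]=1
(2, 6): arr[2]=6 > arr[6]=2
(4, 5): arr[4]=18 > arr[5]=12
(4, 6): arr[4]=18 > arr[6]=2
(4, 7): arr[4]=18 > arr[7]=6
(5, 6): arr[5]=12 > arr[6]=2
(5, 7): arr[5]=12 > arr[7]=6

Total inversions: 14

The array has 14 inversion(s): (0,1), (0,2), (0,3), (0,6), (0,7), (1,3), (1,6), (2,3), (2,6), (4,5), (4,6), (4,7), (5,6), (5,7). Each pair (i,j) satisfies i < j and arr[i] > arr[j].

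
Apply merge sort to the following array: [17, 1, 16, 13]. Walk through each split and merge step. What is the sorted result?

Merge sort trace:

Split: [17, 1, 16, 13] -> [17, 1] and [16, 13]
  Split: [17, 1] -> [17] and [1]
  Merge: [17] + [1] -> [1, 17]
  Split: [16, 13] -> [16] and [13]
  Merge: [16] + [13] -> [13, 16]
Merge: [1, 17] + [13, 16] -> [1, 13, 16, 17]

Final sorted array: [1, 13, 16, 17]

The merge sort proceeds by recursively splitting the array and merging sorted halves.
After all merges, the sorted array is [1, 13, 16, 17].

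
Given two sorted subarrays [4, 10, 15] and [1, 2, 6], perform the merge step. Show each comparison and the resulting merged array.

Merging process:

Compare 4 vs 1: take 1 from right. Merged: [1]
Compare 4 vs 2: take 2 from right. Merged: [1, 2]
Compare 4 vs 6: take 4 from left. Merged: [1, 2, 4]
Compare 10 vs 6: take 6 from right. Merged: [1, 2, 4, 6]
Append remaining from left: [10, 15]. Merged: [1, 2, 4, 6, 10, 15]

Final merged array: [1, 2, 4, 6, 10, 15]
Total comparisons: 4

The merged array is [1, 2, 4, 6, 10, 15], requiring 4 comparisons. The merge step runs in O(n) time where n is the total number of elements.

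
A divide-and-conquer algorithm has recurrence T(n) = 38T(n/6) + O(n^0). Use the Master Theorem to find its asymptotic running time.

Master Theorem for T(n) = 38T(n/6) + O(n^0):

a = 38, b = 6, c = 0
log_b(a) = log_6(38) = 2.0302

Case 1: c = 0 < log_6(38) = 2.0302
T(n) = O(n^(log_6 38))

For T(n) = 38T(n/6) + O(n^0): log_6(38) = 2.0302. This is Case 1 of the Master Theorem (c < log_b(a), work dominated by leaves), giving O(n^(log_6 38)).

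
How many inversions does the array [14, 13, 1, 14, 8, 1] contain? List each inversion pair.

Finding inversions in [14, 13, 1, 14, 8, 1]:

(0, 1): arr[0]=14 > arr[1]=13
(0, 2): arr[0]=14 > arr[2]=1
(0, 4): arr[0]=14 > arr[4]=8
(0, 5): arr[0]=14 > arr[5]=1
(1, 2): arr[1]=13 > arr[2]=1
(1, 4): arr[1]=13 > arr[4]=8
(1, 5): arr[1]=13 > arr[5]=1
(3, 4): arr[3]=14 > arr[4]=8
(3, 5): arr[3]=14 > arr[5]=1
(4, 5): arr[4]=8 > arr[5]=1

Total inversions: 10

The array has 10 inversion(s): (0,1), (0,2), (0,4), (0,5), (1,2), (1,4), (1,5), (3,4), (3,5), (4,5). Each pair (i,j) satisfies i < j and arr[i] > arr[j].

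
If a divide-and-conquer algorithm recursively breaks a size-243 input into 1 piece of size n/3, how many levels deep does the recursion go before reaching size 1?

For divide and conquer with division factor 3:

Problem sizes at each level:
Level 0: 243
Level 1: 81
Level 2: 27
Level 3: 9
Level 4: 3
Level 5: 1

The root is level 0 and the size-1 base case is level 5 (the tree spans levels 0 through 5, i.e. 6 levels counting the root), so the depth is the number of divisions: log_3(243) = 5

The recursion tree depth is log_3(243) = 5. At each level, the problem size is divided by 3, so it takes 5 divisions to reduce to a base case of size 1. The algorithm makes 1 recursive call at each level.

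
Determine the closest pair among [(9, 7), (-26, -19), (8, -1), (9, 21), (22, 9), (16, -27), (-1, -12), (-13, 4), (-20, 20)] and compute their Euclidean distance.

Computing all pairwise distances among 9 points:

d((9, 7), (-26, -19)) = 43.6005
d((9, 7), (8, -1)) = 8.0623 <-- minimum
d((9, 7), (9, 21)) = 14.0
d((9, 7), (22, 9)) = 13.1529
d((9, 7), (16, -27)) = 34.7131
d((9, 7), (-1, -12)) = 21.4709
d((9, 7), (-13, 4)) = 22.2036
d((9, 7), (-20, 20)) = 31.7805
d((-26, -19), (8, -1)) = 38.4708
d((-26, -19), (9, 21)) = 53.1507
d((-26, -19), (22, 9)) = 55.5698
d((-26, -19), (16, -27)) = 42.7551
d((-26, -19), (-1, -12)) = 25.9615
d((-26, -19), (-13, 4)) = 26.4197
d((-26, -19), (-20, 20)) = 39.4588
d((8, -1), (9, 21)) = 22.0227
d((8, -1), (22, 9)) = 17.2047
d((8, -1), (16, -27)) = 27.2029
d((8, -1), (-1, -12)) = 14.2127
d((8, -1), (-13, 4)) = 21.587
d((8, -1), (-20, 20)) = 35.0
d((9, 21), (22, 9)) = 17.6918
d((9, 21), (16, -27)) = 48.5077
d((9, 21), (-1, -12)) = 34.4819
d((9, 21), (-13, 4)) = 27.8029
d((9, 21), (-20, 20)) = 29.0172
d((22, 9), (16, -27)) = 36.4966
d((22, 9), (-1, -12)) = 31.1448
d((22, 9), (-13, 4)) = 35.3553
d((22, 9), (-20, 20)) = 43.4166
d((16, -27), (-1, -12)) = 22.6716
d((16, -27), (-13, 4)) = 42.45
d((16, -27), (-20, 20)) = 59.203
d((-1, -12), (-13, 4)) = 20.0
d((-1, -12), (-20, 20)) = 37.2156
d((-13, 4), (-20, 20)) = 17.4642

Closest pair: (9, 7) and (8, -1) with distance 8.0623

The closest pair is (9, 7) and (8, -1) with Euclidean distance 8.0623. For 9 points, brute-force pairwise comparison is shown above. For large n, the divide-and-conquer algorithm (sort by x, recurse on halves, check the dividing strip) achieves O(n log n).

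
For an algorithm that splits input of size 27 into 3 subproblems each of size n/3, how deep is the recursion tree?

For divide and conquer with division factor 3:

Problem sizes at each level:
Level 0: 27
Level 1: 9
Level 2: 3
Level 3: 1

The root is level 0 and the size-1 base case is level 3 (the tree spans levels 0 through 3, i.e. 4 levels counting the root), so the depth is the number of divisions: log_3(27) = 3

The recursion tree depth is log_3(27) = 3. At each level, the problem size is divided by 3, so it takes 3 divisions to reduce to a base case of size 1. The algorithm makes 3 recursive calls at each level.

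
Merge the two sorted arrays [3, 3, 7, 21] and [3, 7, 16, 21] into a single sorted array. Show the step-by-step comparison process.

Merging process:

Compare 3 vs 3: take 3 from left. Merged: [3]
Compare 3 vs 3: take 3 from left. Merged: [3, 3]
Compare 7 vs 3: take 3 from right. Merged: [3, 3, 3]
Compare 7 vs 7: take 7 from left. Merged: [3, 3, 3, 7]
Compare 21 vs 7: take 7 from right. Merged: [3, 3, 3, 7, 7]
Compare 21 vs 16: take 16 from right. Merged: [3, 3, 3, 7, 7, 16]
Compare 21 vs 21: take 21 from left. Merged: [3, 3, 3, 7, 7, 16, 21]
Append remaining from right: [21]. Merged: [3, 3, 3, 7, 7, 16, 21, 21]

Final merged array: [3, 3, 3, 7, 7, 16, 21, 21]
Total comparisons: 7

The merged array is [3, 3, 3, 7, 7, 16, 21, 21], requiring 7 comparisons. The merge step runs in O(n) time where n is the total number of elements.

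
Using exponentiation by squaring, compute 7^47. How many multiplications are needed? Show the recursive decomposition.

Computing 7^47 by squaring (build up from 7^1; each line after the first costs one multiplication):

7^1 = 7
7^2 = (7^1)^2 = 7^2 = 49
7^4 = (7^2)^2 = 49^2 = 2401
7^5 = 7 * 7^4 = 7 * 2401 = 16807
7^10 = (7^5)^2 = 16807^2 = 282475249
7^11 = 7 * 7^10 = 7 * 282475249 = 1977326743
7^22 = (7^11)^2 = 1977326743^2 = 3909821048582988049
7^23 = 7 * 7^22 = 7 * 3909821048582988049 = 27368747340080916343
7^46 = (7^23)^2 = 27368747340080916343^2 = 749048330965186233494494102694564493649
7^47 = 7 * 7^46 = 7 * 749048330965186233494494102694564493649 = 5243338316756303634461458718861951455543

Result: 5243338316756303634461458718861951455543
Multiplications needed: 9 (9 lines after 7^1)

7^47 = 5243338316756303634461458718861951455543. Using exponentiation by squaring, this requires 9 multiplications. The key idea: if the exponent is even, square the half-power; if odd, multiply by the base once.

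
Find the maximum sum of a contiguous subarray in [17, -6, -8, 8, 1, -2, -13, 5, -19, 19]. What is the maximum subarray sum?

Using Kadane's algorithm on [17, -6, -8, 8, 1, -2, -13, 5, -19, 19]:

Scanning through the array:
Position 1 (value -6): max_ending_here = 11, max_so_far = 17
Position 2 (value -8): max_ending_here = 3, max_so_far = 17
Position 3 (value 8): max_ending_here = 11, max_so_far = 17
Position 4 (value 1): max_ending_here = 12, max_so_far = 17
Position 5 (value -2): max_ending_here = 10, max_so_far = 17
Position 6 (value -13): max_ending_here = -3, max_so_far = 17
Position 7 (value 5): max_ending_here = 5, max_so_far = 17
Position 8 (value -19): max_ending_here = -14, max_so_far = 17
Position 9 (value 19): max_ending_here = 19, max_so_far = 19

Maximum subarray: [19]
Maximum sum: 19

The maximum subarray is [19] with sum 19. This subarray runs from index 9 to index 9.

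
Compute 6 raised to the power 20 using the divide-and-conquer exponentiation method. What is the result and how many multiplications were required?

Computing 6^20 by squaring (build up from 6^1; each line after the first costs one multiplication):

6^1 = 6
6^2 = (6^1)^2 = 6^2 = 36
6^4 = (6^2)^2 = 36^2 = 1296
6^5 = 6 * 6^4 = 6 * 1296 = 7776
6^10 = (6^5)^2 = 7776^2 = 60466176
6^20 = (6^10)^2 = 60466176^2 = 3656158440062976

Result: 3656158440062976
Multiplications needed: 5 (5 lines after 6^1)

6^20 = 3656158440062976. Using exponentiation by squaring, this requires 5 multiplications. The key idea: if the exponent is even, square the half-power; if odd, multiply by the base once.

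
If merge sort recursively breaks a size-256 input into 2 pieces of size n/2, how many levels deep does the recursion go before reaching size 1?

For divide and conquer with division factor 2:

Problem sizes at each level:
Level 0: 256
Level 1: 128
Level 2: 64
Level 3: 32
Level 4: 16
Level 5: 8
Level 6: 4
Level 7: 2
Level 8: 1

The root is level 0 and the size-1 base case is level 8 (the tree spans levels 0 through 8, i.e. 9 levels counting the root), so the depth is the number of divisions: log_2(256) = 8

The recursion tree depth is log_2(256) = 8. At each level, the problem size is divided by 2, so it takes 8 divisions to reduce to a base case of size 1. The algorithm makes 2 recursive calls at each level.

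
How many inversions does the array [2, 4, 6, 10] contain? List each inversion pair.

Finding inversions in [2, 4, 6, 10]:


Total inversions: 0

The array has 0 inversions. It is already sorted.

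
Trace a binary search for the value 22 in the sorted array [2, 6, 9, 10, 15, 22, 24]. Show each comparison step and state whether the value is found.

Binary search for 22 in [2, 6, 9, 10, 15, 22, 24]:

lo=0, hi=6, mid=3, arr[mid]=10 -> 10 < 22, search right half
lo=4, hi=6, mid=5, arr[mid]=22 -> Found target at index 5!

Binary search finds 22 at index 5 after 2 comparisons. The search repeatedly halves the search space by comparing with the middle element.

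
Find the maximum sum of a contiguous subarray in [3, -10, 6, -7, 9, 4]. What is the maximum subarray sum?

Using Kadane's algorithm on [3, -10, 6, -7, 9, 4]:

Scanning through the array:
Position 1 (value -10): max_ending_here = -7, max_so_far = 3
Position 2 (value 6): max_ending_here = 6, max_so_far = 6
Position 3 (value -7): max_ending_here = -1, max_so_far = 6
Position 4 (value 9): max_ending_here = 9, max_so_far = 9
Position 5 (value 4): max_ending_here = 13, max_so_far = 13

Maximum subarray: [9, 4]
Maximum sum: 13

The maximum subarray is [9, 4] with sum 13. This subarray runs from index 4 to index 5.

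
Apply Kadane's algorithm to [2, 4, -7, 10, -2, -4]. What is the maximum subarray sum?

Using Kadane's algorithm on [2, 4, -7, 10, -2, -4]:

Scanning through the array:
Position 1 (value 4): max_ending_here = 6, max_so_far = 6
Position 2 (value -7): max_ending_here = -1, max_so_far = 6
Position 3 (value 10): max_ending_here = 10, max_so_far = 10
Position 4 (value -2): max_ending_here = 8, max_so_far = 10
Position 5 (value -4): max_ending_here = 4, max_so_far = 10

Maximum subarray: [10]
Maximum sum: 10

The maximum subarray is [10] with sum 10. This subarray runs from index 3 to index 3.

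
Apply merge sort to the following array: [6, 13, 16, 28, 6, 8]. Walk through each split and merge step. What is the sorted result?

Merge sort trace:

Split: [6, 13, 16, 28, 6, 8] -> [6, 13, 16] and [28, 6, 8]
  Split: [6, 13, 16] -> [6] and [13, 16]
    Split: [13, 16] -> [13] and [16]
    Merge: [13] + [16] -> [13, 16]
  Merge: [6] + [13, 16] -> [6, 13, 16]
  Split: [28, 6, 8] -> [28] and [6, 8]
    Split: [6, 8] -> [6] and [8]
    Merge: [6] + [8] -> [6, 8]
  Merge: [28] + [6, 8] -> [6, 8, 28]
Merge: [6, 13, 16] + [6, 8, 28] -> [6, 6, 8, 13, 16, 28]

Final sorted array: [6, 6, 8, 13, 16, 28]

The merge sort proceeds by recursively splitting the array and merging sorted halves.
After all merges, the sorted array is [6, 6, 8, 13, 16, 28].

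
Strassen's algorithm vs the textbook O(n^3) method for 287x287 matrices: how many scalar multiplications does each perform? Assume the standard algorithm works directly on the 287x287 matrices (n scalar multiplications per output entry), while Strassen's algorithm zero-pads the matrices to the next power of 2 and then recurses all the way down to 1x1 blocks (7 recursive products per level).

Matrix multiplication for 287x287 matrices:

Strassen's algorithm requires power-of-2 dimensions. Pad 287x287 to 512x512 (next power of 2).

Standard algorithm: 287^3 = 23639903 multiplications
Strassen's algorithm: 7^(log2(512)) = 7^9 = 40353607 multiplications
Difference: 23639903 - 40353607 = -16713704 (Strassen uses MORE here due to padding overhead — for small or just-over-power-of-2 n, padding can outweigh the per-level savings)

Standard: 23639903 multiplications (287^3). Strassen: 40353607 multiplications (7^9, after padding to 512x512). Strassen reduces 8 recursive multiplications to 7 at each level.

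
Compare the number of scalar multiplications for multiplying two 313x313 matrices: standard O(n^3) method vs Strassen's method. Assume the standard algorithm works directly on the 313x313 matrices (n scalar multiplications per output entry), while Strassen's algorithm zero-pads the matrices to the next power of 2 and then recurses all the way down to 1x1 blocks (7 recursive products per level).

Matrix multiplication for 313x313 matrices:

Strassen's algorithm requires power-of-2 dimensions. Pad 313x313 to 512x512 (next power of 2).

Standard algorithm: 313^3 = 30664297 multiplications
Strassen's algorithm: 7^(log2(512)) = 7^9 = 40353607 multiplications
Difference: 30664297 - 40353607 = -9689310 (Strassen uses MORE here due to padding overhead — for small or just-over-power-of-2 n, padding can outweigh the per-level savings)

Standard: 30664297 multiplications (313^3). Strassen: 40353607 multiplications (7^9, after padding to 512x512). Strassen reduces 8 recursive multiplications to 7 at each level.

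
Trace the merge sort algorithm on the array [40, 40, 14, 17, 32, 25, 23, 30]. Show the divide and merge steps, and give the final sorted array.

Merge sort trace:

Split: [40, 40, 14, 17, 32, 25, 23, 30] -> [40, 40, 14, 17] and [32, 25, 23, 30]
  Split: [40, 40, 14, 17] -> [40, 40] and [14, 17]
    Split: [40, 40] -> [40] and [40]
    Merge: [40] + [40] -> [40, 40]
    Split: [14, 17] -> [14] and [17]
    Merge: [14] + [17] -> [14, 17]
  Merge: [40, 40] + [14, 17] -> [14, 17, 40, 40]
  Split: [32, 25, 23, 30] -> [32, 25] and [23, 30]
    Split: [32, 25] -> [32] and [25]
    Merge: [32] + [25] -> [25, 32]
    Split: [23, 30] -> [23] and [30]
    Merge: [23] + [30] -> [23, 30]
  Merge: [25, 32] + [23, 30] -> [23, 25, 30, 32]
Merge: [14, 17, 40, 40] + [23, 25, 30, 32] -> [14, 17, 23, 25, 30, 32, 40, 40]

Final sorted array: [14, 17, 23, 25, 30, 32, 40, 40]

The merge sort proceeds by recursively splitting the array and merging sorted halves.
After all merges, the sorted array is [14, 17, 23, 25, 30, 32, 40, 40].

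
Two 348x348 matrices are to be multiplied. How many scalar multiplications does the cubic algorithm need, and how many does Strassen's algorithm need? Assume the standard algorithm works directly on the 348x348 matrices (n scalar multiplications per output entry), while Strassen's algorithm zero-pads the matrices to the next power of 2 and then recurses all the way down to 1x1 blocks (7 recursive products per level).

Matrix multiplication for 348x348 matrices:

Strassen's algorithm requires power-of-2 dimensions. Pad 348x348 to 512x512 (next power of 2).

Standard algorithm: 348^3 = 42144192 multiplications
Strassen's algorithm: 7^(log2(512)) = 7^9 = 40353607 multiplications
Savings: 42144192 - 40353607 = 1790585 multiplications

Standard: 42144192 multiplications (348^3). Strassen: 40353607 multiplications (7^9, after padding to 512x512). Strassen reduces 8 recursive multiplications to 7 at each level.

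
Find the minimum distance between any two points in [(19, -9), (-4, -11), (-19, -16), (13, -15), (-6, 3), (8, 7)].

Computing all pairwise distances among 6 points:

d((19, -9), (-4, -11)) = 23.0868
d((19, -9), (-19, -16)) = 38.6394
d((19, -9), (13, -15)) = 8.4853 <-- minimum
d((19, -9), (-6, 3)) = 27.7308
d((19, -9), (8, 7)) = 19.4165
d((-4, -11), (-19, -16)) = 15.8114
d((-4, -11), (13, -15)) = 17.4642
d((-4, -11), (-6, 3)) = 14.1421
d((-4, -11), (8, 7)) = 21.6333
d((-19, -16), (13, -15)) = 32.0156
d((-19, -16), (-6, 3)) = 23.0217
d((-19, -16), (8, 7)) = 35.4683
d((13, -15), (-6, 3)) = 26.1725
d((13, -15), (8, 7)) = 22.561
d((-6, 3), (8, 7)) = 14.5602

Closest pair: (19, -9) and (13, -15) with distance 8.4853

The closest pair is (19, -9) and (13, -15) with Euclidean distance 8.4853. For 6 points, brute-force pairwise comparison is shown above. For large n, the divide-and-conquer algorithm (sort by x, recurse on halves, check the dividing strip) achieves O(n log n).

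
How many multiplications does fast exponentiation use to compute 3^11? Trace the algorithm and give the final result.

Computing 3^11 by squaring (build up from 3^1; each line after the first costs one multiplication):

3^1 = 3
3^2 = (3^1)^2 = 3^2 = 9
3^4 = (3^2)^2 = 9^2 = 81
3^5 = 3 * 3^4 = 3 * 81 = 243
3^10 = (3^5)^2 = 243^2 = 59049
3^11 = 3 * 3^10 = 3 * 59049 = 177147

Result: 177147
Multiplications needed: 5 (5 lines after 3^1)

3^11 = 177147. Using exponentiation by squaring, this requires 5 multiplications. The key idea: if the exponent is even, square the half-power; if odd, multiply by the base once.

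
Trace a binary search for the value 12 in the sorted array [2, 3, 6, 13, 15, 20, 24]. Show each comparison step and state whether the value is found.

Binary search for 12 in [2, 3, 6, 13, 15, 20, 24]:

lo=0, hi=6, mid=3, arr[mid]=13 -> 13 > 12, search left half
lo=0, hi=2, mid=1, arr[mid]=3 -> 3 < 12, search right half
lo=2, hi=2, mid=2, arr[mid]=6 -> 6 < 12, search right half
lo=3 > hi=2, target 12 not found

Binary search determines that 12 is not in the array after 3 comparisons. The search space was exhausted without finding the target.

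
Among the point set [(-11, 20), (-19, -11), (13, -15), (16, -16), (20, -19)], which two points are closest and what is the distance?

Computing all pairwise distances among 5 points:

d((-11, 20), (-19, -11)) = 32.0156
d((-11, 20), (13, -15)) = 42.4382
d((-11, 20), (16, -16)) = 45.0
d((-11, 20), (20, -19)) = 49.8197
d((-19, -11), (13, -15)) = 32.249
d((-19, -11), (16, -16)) = 35.3553
d((-19, -11), (20, -19)) = 39.8121
d((13, -15), (16, -16)) = 3.1623 <-- minimum
d((13, -15), (20, -19)) = 8.0623
d((16, -16), (20, -19)) = 5.0

Closest pair: (13, -15) and (16, -16) with distance 3.1623

The closest pair is (13, -15) and (16, -16) with Euclidean distance 3.1623. For 5 points, brute-force pairwise comparison is shown above. For large n, the divide-and-conquer algorithm (sort by x, recurse on halves, check the dividing strip) achieves O(n log n).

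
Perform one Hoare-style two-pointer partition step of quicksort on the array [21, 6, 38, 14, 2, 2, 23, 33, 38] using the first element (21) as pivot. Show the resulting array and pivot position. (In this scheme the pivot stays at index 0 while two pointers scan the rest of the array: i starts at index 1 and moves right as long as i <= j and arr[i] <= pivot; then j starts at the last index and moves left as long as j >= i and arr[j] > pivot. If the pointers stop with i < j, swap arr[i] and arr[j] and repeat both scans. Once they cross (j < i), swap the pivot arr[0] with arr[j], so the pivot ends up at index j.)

Hoare-style two-pointer partition with pivot = 21:

Initial array: [21, 6, 38, 14, 2, 2, 23, 33, 38]

Pointers start at i = 1, j = 8.
i stops at index 2 (arr[2]=38 > 21), j stops at index 5 (arr[5]=2 <= 21): swap arr[2] and arr[5], array becomes [21, 6, 2, 14, 2, 38, 23, 33, 38]
i ends at 5, j ends at 4: the pointers have crossed (j < i), so scanning stops.

Swap pivot arr[0] with arr[4] to place pivot at position 4: [2, 6, 2, 14, 21, 38, 23, 33, 38]
Pivot position: 4

After partitioning with pivot 21, the array becomes [2, 6, 2, 14, 21, 38, 23, 33, 38]. The pivot is placed at index 4. All elements to the left of the pivot are <= 21, and all elements to the right are > 21.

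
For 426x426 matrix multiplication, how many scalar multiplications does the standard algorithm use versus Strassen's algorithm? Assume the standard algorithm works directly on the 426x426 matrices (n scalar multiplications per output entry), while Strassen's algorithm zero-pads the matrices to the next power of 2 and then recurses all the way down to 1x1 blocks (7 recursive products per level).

Matrix multiplication for 426x426 matrices:

Strassen's algorithm requires power-of-2 dimensions. Pad 426x426 to 512x512 (next power of 2).

Standard algorithm: 426^3 = 77308776 multiplications
Strassen's algorithm: 7^(log2(512)) = 7^9 = 40353607 multiplications
Savings: 77308776 - 40353607 = 36955169 multiplications

Standard: 77308776 multiplications (426^3). Strassen: 40353607 multiplications (7^9, after padding to 512x512). Strassen reduces 8 recursive multiplications to 7 at each level.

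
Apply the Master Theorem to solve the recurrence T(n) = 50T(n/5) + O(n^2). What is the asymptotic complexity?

Master Theorem for T(n) = 50T(n/5) + O(n^2):

a = 50, b = 5, c = 2
log_b(a) = log_5(50) = 2.4307

Case 1: c = 2 < log_5(50) = 2.4307
T(n) = O(n^(log_5 50))

For T(n) = 50T(n/5) + O(n^2): log_5(50) = 2.4307. This is Case 1 of the Master Theorem (c < log_b(a), work dominated by leaves), giving O(n^(log_5 50)).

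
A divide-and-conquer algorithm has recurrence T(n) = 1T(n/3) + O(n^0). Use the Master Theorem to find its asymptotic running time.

Master Theorem for T(n) = 1T(n/3) + O(n^0):

a = 1, b = 3, c = 0
log_b(a) = log_3(1) = 0.0000

Case 2: c = 0 = log_3(1) = 0.0000
T(n) = O(n^0 log n) = O(log n)

For T(n) = 1T(n/3) + O(n^0): log_3(1) = 0.0000. This is Case 2 of the Master Theorem (c = log_b(a), equal work at all levels), giving O(log n).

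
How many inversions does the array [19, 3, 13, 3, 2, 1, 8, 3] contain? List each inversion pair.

Finding inversions in [19, 3, 13, 3, 2, 1, 8, 3]:

(0, 1): arr[0]=19 > arr[1]=3
(0, 2): arr[0]=19 > arr[2]=13
(0, 3): arr[0]=19 > arr[3]=3
(0, 4): arr[0]=19 > arr[4]=2
(0, 5): arr[0]=19 > arr[5]=1
(0, 6): arr[0]=19 > arr[6]=8
(0, 7): arr[0]=19 > arr[7]=3
(1, 4): arr[1]=3 > arr[4]=2
(1, 5): arr[1]=3 > arr[5]=1
(2, 3): arr[2]=13 > arr[3]=3
(2, 4): arr[2]=13 > arr[4]=2
(2, 5): arr[2]=13 > arr[5]=1
(2, 6): arr[2]=13 > arr[6]=8
(2, 7): arr[2]=13 > arr[7]=3
(3, 4): arr[3]=3 > arr[4]=2
(3, 5): arr[3]=3 > arr[5]=1
(4, 5): arr[4]=2 > arr[5]=1
(6, 7): arr[6]=8 > arr[7]=3

Total inversions: 18

The array has 18 inversion(s): (0,1), (0,2), (0,3), (0,4), (0,5), (0,6), (0,7), (1,4), (1,5), (2,3), (2,4), (2,5), (2,6), (2,7), (3,4), (3,5), (4,5), (6,7). Each pair (i,j) satisfies i < j and arr[i] > arr[j].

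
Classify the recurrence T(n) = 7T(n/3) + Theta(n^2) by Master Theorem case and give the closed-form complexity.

Master Theorem for T(n) = 7T(n/3) + O(n^2):

a = 7, b = 3, c = 2
log_b(a) = log_3(7) = 1.7712

Case 3: c = 2 > log_3(7) = 1.7712
T(n) = O(n^2) = O(n^2)

For T(n) = 7T(n/3) + O(n^2): log_3(7) = 1.7712. This is Case 3 of the Master Theorem (c > log_b(a), work dominated by root), giving O(n^2).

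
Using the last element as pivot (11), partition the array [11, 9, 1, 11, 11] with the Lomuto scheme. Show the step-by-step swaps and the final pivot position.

Lomuto partition with pivot = 11:

Initial array: [11, 9, 1, 11, 11]

arr[0]=11 <= 11: swap with position 0, array becomes [11, 9, 1, 11, 11]
arr[1]=9 <= 11: swap with position 1, array becomes [11, 9, 1, 11, 11]
arr[2]=1 <= 11: swap with position 2, array becomes [11, 9, 1, 11, 11]
arr[3]=11 <= 11: swap with position 3, array becomes [11, 9, 1, 11, 11]

Place pivot at position 4: [11, 9, 1, 11, 11]
Pivot position: 4

After partitioning with pivot 11, the array becomes [11, 9, 1, 11, 11]. The pivot is placed at index 4. All elements to the left of the pivot are <= 11, and all elements to the right are > 11.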